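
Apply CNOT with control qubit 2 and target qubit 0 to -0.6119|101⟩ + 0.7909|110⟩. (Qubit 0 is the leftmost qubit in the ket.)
-0.6119|001⟩ + 0.7909|110⟩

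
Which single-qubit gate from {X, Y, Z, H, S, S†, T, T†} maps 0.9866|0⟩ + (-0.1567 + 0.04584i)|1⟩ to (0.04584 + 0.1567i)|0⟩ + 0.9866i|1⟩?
Y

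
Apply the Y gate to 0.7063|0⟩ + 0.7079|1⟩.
-0.7079i|0⟩ + 0.7063i|1⟩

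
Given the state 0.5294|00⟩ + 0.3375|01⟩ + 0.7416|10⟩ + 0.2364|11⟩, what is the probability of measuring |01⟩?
0.1139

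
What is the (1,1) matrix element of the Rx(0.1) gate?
0.9988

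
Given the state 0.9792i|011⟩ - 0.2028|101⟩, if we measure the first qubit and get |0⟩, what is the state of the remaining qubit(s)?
i|11⟩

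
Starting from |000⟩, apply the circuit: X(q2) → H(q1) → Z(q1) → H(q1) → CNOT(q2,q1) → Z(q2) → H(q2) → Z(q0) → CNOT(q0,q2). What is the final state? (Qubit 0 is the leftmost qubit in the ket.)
-1/√2|000⟩ + 1/√2|001⟩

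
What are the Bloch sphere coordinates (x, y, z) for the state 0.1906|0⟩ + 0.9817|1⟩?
(0.3742, 0, -0.9274)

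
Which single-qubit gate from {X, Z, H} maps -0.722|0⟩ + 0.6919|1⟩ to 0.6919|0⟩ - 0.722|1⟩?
X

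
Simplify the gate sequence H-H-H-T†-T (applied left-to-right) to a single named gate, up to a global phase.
H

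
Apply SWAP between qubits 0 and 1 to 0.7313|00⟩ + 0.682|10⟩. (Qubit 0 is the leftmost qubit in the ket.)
0.7313|00⟩ + 0.682|01⟩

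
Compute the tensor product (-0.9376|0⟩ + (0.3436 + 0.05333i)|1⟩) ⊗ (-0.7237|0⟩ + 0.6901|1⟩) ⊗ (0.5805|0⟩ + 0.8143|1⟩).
0.3939|000⟩ + 0.5525|001⟩ - 0.3756|010⟩ - 0.5269|011⟩ + (-0.1443 - 0.0224i)|100⟩ + (-0.2025 - 0.03143i)|101⟩ + (0.1376 + 0.02136i)|110⟩ + (0.1931 + 0.02997i)|111⟩

amp(|b₁b₂…⟩) = product of the factor amplitudes for bits b₁, b₂, …; only kets whose every factor amplitude is nonzero survive.
|000⟩: (-0.9376)(-0.7237)(0.5805) = 0.3939
|001⟩: (-0.9376)(-0.7237)(0.8143) = 0.5525
|010⟩: (-0.9376)(0.6901)(0.5805) = -0.3756
|011⟩: (-0.9376)(0.6901)(0.8143) = -0.5269
|100⟩: (0.3436 + 0.05333i)(-0.7237)(0.5805) = (-0.1443 - 0.0224i)
|101⟩: (0.3436 + 0.05333i)(-0.7237)(0.8143) = (-0.2025 - 0.03143i)
|110⟩: (0.3436 + 0.05333i)(0.6901)(0.5805) = (0.1376 + 0.02136i)
|111⟩: (0.3436 + 0.05333i)(0.6901)(0.8143) = (0.1931 + 0.02997i)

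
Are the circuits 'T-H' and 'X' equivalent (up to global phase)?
No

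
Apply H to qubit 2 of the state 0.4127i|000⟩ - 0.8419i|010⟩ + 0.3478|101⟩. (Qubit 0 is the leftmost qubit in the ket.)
0.2918i|000⟩ + 0.2918i|001⟩ - 0.5953i|010⟩ - 0.5953i|011⟩ + 0.2459|100⟩ - 0.2459|101⟩

H on qubit 2 mixes each pair of kets that differ only in qubit 2: amplitudes (a, b) of (|…0…⟩, |…1…⟩) become ((a + b)/√2, (a − b)/√2). Kets absent from the input have amplitude 0.
(|000⟩, |001⟩): (a, b) = (0.4127i, 0) → (0.2918i, 0.2918i)
(|010⟩, |011⟩): (a, b) = (-0.8419i, 0) → (-0.5953i, -0.5953i)
(|100⟩, |101⟩): (a, b) = (0, 0.3478) → (0.2459, -0.2459)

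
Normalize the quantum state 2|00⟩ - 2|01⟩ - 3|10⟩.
0.4851|00⟩ - 0.4851|01⟩ - 0.7276|10⟩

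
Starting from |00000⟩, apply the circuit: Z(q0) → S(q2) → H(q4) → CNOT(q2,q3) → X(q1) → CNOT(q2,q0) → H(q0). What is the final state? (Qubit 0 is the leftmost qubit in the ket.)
1/2|01000⟩ + 1/2|01001⟩ + 1/2|11000⟩ + 1/2|11001⟩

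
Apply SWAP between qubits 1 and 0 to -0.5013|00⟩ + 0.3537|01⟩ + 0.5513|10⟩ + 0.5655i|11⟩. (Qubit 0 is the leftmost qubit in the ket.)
-0.5013|00⟩ + 0.5513|01⟩ + 0.3537|10⟩ + 0.5655i|11⟩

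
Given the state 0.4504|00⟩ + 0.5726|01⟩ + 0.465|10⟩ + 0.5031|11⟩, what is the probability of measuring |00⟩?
0.2029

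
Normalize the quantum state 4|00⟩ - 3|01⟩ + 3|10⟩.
0.686|00⟩ - 0.5145|01⟩ + 0.5145|10⟩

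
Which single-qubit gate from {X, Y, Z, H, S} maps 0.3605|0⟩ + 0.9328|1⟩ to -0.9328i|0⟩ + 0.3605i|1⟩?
Y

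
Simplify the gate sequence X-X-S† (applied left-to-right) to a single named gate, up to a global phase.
S†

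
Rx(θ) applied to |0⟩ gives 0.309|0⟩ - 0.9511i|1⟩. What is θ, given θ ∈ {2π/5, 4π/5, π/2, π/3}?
4π/5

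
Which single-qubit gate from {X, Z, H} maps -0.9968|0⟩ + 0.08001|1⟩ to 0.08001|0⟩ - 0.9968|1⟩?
X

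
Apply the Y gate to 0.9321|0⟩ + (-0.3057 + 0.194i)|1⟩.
(0.194 + 0.3057i)|0⟩ + 0.9321i|1⟩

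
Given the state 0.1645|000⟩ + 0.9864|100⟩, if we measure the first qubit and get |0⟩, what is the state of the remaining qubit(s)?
|00⟩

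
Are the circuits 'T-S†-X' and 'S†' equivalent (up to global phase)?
No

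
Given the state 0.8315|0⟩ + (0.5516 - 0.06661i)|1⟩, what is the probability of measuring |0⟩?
0.6914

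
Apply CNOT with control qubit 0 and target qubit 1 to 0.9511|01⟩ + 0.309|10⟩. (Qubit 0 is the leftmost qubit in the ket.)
0.9511|01⟩ + 0.309|11⟩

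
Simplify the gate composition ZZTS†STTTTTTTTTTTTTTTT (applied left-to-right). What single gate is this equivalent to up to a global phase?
T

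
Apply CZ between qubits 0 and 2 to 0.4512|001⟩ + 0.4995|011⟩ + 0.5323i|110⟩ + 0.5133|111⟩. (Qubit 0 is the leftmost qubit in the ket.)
0.4512|001⟩ + 0.4995|011⟩ + 0.5323i|110⟩ - 0.5133|111⟩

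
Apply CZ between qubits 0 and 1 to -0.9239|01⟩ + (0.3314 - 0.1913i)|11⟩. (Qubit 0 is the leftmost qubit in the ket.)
-0.9239|01⟩ + (-0.3314 + 0.1913i)|11⟩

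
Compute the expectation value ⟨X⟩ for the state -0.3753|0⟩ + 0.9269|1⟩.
-0.6957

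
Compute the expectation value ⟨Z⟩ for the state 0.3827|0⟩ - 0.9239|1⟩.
-0.7071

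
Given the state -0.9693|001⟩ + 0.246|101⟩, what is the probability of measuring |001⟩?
0.9395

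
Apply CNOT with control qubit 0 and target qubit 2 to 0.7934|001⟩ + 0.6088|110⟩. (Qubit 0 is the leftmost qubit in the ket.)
0.7934|001⟩ + 0.6088|111⟩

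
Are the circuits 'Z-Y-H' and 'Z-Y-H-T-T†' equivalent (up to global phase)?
Yes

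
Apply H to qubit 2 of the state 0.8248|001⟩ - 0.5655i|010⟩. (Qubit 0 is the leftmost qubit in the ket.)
0.5832|000⟩ - 0.5832|001⟩ - 0.3999i|010⟩ - 0.3999i|011⟩

H on qubit 2 mixes each pair of kets that differ only in qubit 2: amplitudes (a, b) of (|…0…⟩, |…1…⟩) become ((a + b)/√2, (a − b)/√2). Kets absent from the input have amplitude 0.
(|000⟩, |001⟩): (a, b) = (0, 0.8248) → (0.5832, -0.5832)
(|010⟩, |011⟩): (a, b) = (-0.5655i, 0) → (-0.3999i, -0.3999i)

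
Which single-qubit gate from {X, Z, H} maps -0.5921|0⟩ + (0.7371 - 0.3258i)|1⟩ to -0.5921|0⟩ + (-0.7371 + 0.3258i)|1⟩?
Z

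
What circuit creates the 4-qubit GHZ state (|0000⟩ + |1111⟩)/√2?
H(q0) → CNOT(q0,q1) → CNOT(q0,q2) → CNOT(q0,q3)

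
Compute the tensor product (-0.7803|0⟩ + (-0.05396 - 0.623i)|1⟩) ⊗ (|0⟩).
-0.7803|00⟩ + (-0.05396 - 0.623i)|10⟩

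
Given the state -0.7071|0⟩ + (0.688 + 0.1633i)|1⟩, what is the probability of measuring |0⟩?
0.5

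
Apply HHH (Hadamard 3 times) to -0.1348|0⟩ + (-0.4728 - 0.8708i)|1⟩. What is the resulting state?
(-0.4296 - 0.6157i)|0⟩ + (0.239 + 0.6157i)|1⟩

H² = I, so H^3 = H: a single Hadamard. With (a, b) = (-0.1348, (-0.4728 - 0.8708i)), H gives ((a + b)/√2, (a − b)/√2) = ((-0.4296 - 0.6157i), (0.239 + 0.6157i)).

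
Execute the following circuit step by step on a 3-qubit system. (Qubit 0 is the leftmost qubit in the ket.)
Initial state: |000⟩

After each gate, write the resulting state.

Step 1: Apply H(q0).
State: 1/√2|000⟩ + 1/√2|100⟩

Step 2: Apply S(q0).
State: 1/√2|000⟩ + (1/√2)i|100⟩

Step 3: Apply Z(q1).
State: 1/√2|000⟩ + (1/√2)i|100⟩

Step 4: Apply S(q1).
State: 1/√2|000⟩ + (1/√2)i|100⟩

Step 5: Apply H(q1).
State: 1/2|000⟩ + 1/2|010⟩ + (1/2)i|100⟩ + (1/2)i|110⟩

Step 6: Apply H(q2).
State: 1/√8|000⟩ + 1/√8|001⟩ + 1/√8|010⟩ + 1/√8|011⟩ + (1/√8)i|100⟩ + (1/√8)i|101⟩ + (1/√8)i|110⟩ + (1/√8)i|111⟩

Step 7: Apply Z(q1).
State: 1/√8|000⟩ + 1/√8|001⟩ - 1/√8|010⟩ - 1/√8|011⟩ + (1/√8)i|100⟩ + (1/√8)i|101⟩ - (1/√8)i|110⟩ - (1/√8)i|111⟩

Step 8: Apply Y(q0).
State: 1/√8|000⟩ + 1/√8|001⟩ - 1/√8|010⟩ - 1/√8|011⟩ + (1/√8)i|100⟩ + (1/√8)i|101⟩ - (1/√8)i|110⟩ - (1/√8)i|111⟩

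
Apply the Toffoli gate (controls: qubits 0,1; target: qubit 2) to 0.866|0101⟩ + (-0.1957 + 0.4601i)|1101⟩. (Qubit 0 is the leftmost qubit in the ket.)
0.866|0101⟩ + (-0.1957 + 0.4601i)|1111⟩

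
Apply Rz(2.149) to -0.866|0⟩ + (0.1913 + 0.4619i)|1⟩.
(-0.4124 + 0.7615i)|0⟩ + (-0.3151 + 0.3882i)|1⟩

Rz(2.149) = [[e^(−iθ/2), 0], [0, e^(iθ/2)]] with e^(±iθ/2) = cos(θ/2) ± i·sin(θ/2); θ = 2.149, cos(θ/2) ≈ 0.476172, sin(θ/2) ≈ 0.879352.
With a = amp(|0⟩) = -0.866 and b = amp(|1⟩) = (0.1913 + 0.4619i):
new amp(|0⟩) = (0.476172 - 0.879352i)·a = (-0.4124 + 0.7615i)
new amp(|1⟩) = (0.476172 + 0.879352i)·b = (-0.3151 + 0.3882i)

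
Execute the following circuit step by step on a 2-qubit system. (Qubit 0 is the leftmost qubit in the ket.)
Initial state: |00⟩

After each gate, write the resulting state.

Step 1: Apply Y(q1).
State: i|01⟩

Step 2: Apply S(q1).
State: -|01⟩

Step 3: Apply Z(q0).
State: -|01⟩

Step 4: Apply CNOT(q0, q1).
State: -|01⟩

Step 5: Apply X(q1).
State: -|00⟩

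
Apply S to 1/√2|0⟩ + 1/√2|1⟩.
1/√2|0⟩ + (1/√2)i|1⟩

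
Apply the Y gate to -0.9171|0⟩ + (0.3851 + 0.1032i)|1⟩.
(0.1032 - 0.3851i)|0⟩ - 0.9171i|1⟩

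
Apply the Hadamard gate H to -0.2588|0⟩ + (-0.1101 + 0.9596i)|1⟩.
(-0.2609 + 0.6785i)|0⟩ + (-0.1051 - 0.6785i)|1⟩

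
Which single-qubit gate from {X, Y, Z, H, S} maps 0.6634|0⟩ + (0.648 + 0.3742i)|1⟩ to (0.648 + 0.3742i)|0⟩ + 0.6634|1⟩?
X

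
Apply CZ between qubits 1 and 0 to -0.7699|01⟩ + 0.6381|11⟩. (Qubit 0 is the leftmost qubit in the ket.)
-0.7699|01⟩ - 0.6381|11⟩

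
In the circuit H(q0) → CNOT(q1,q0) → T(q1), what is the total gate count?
3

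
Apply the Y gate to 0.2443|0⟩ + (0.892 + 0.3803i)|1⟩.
(0.3803 - 0.892i)|0⟩ + 0.2443i|1⟩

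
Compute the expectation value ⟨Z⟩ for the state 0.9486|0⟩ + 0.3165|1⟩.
0.7997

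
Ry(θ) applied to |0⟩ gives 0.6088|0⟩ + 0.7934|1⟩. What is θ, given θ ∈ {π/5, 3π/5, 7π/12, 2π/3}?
7π/12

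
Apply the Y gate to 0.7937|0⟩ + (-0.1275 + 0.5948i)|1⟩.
(0.5948 + 0.1275i)|0⟩ + 0.7937i|1⟩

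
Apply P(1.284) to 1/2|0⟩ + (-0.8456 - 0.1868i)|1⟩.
1/2|0⟩ + (-0.06003 - 0.8639i)|1⟩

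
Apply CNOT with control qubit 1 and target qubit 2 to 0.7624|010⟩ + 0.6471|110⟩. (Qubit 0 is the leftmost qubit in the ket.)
0.7624|011⟩ + 0.6471|111⟩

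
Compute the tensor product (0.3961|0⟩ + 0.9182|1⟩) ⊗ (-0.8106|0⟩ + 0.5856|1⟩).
-0.3211|00⟩ + 0.232|01⟩ - 0.7443|10⟩ + 0.5377|11⟩

amp(|b₁b₂…⟩) = product of the factor amplitudes for bits b₁, b₂, …; only kets whose every factor amplitude is nonzero survive.
|00⟩: (0.3961)(-0.8106) = -0.3211
|01⟩: (0.3961)(0.5856) = 0.232
|10⟩: (0.9182)(-0.8106) = -0.7443
|11⟩: (0.9182)(0.5856) = 0.5377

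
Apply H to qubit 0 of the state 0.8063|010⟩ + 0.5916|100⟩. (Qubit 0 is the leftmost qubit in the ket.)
0.4183|000⟩ + 0.5701|010⟩ - 0.4183|100⟩ + 0.5701|110⟩

H on qubit 0 mixes each pair of kets that differ only in qubit 0: amplitudes (a, b) of (|…0…⟩, |…1…⟩) become ((a + b)/√2, (a − b)/√2). Kets absent from the input have amplitude 0.
(|000⟩, |100⟩): (a, b) = (0, 0.5916) → (0.4183, -0.4183)
(|010⟩, |110⟩): (a, b) = (0.8063, 0) → (0.5701, 0.5701)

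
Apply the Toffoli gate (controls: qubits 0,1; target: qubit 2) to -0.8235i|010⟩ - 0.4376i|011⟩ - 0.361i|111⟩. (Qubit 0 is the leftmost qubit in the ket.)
-0.8235i|010⟩ - 0.4376i|011⟩ - 0.361i|110⟩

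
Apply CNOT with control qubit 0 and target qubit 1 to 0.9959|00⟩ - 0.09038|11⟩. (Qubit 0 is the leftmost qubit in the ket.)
0.9959|00⟩ - 0.09038|10⟩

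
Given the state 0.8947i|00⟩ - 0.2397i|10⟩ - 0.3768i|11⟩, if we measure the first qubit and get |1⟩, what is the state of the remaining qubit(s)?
-0.5367i|0⟩ - 0.8437i|1⟩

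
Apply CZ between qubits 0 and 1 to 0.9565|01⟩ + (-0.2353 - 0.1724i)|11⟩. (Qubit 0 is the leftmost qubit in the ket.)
0.9565|01⟩ + (0.2353 + 0.1724i)|11⟩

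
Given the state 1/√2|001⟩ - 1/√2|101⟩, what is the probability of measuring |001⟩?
1/2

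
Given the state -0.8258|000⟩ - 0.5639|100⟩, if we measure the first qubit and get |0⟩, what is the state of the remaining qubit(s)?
-|00⟩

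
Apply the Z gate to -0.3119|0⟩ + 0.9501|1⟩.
-0.3119|0⟩ - 0.9501|1⟩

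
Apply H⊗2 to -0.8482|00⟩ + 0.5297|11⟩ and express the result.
-0.1593|00⟩ - 0.689|01⟩ - 0.689|10⟩ - 0.1593|11⟩

H⊗2 gives amp(|y⟩) = (1/2) Σ_x (−1)^(x·y) amp(|x⟩), where x·y is the number of positions in which both x and y have a 1.
|00⟩: (-0.8482 + 0.5297)/2 = -0.1593
|01⟩: (-0.8482 - 0.5297)/2 = -0.689
|10⟩: (-0.8482 - 0.5297)/2 = -0.689
|11⟩: (-0.8482 + 0.5297)/2 = -0.1593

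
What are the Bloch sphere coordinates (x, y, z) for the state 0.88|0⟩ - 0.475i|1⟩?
(0, -0.836, 0.5488)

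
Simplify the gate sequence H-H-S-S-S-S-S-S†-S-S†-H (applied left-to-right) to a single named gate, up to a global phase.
H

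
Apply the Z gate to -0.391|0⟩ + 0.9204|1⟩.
-0.391|0⟩ - 0.9204|1⟩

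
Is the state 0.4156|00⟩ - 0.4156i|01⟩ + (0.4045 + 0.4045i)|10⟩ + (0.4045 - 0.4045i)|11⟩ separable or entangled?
Separable

Writing the state as a|00⟩ + b|01⟩ + c|10⟩ + d|11⟩, it is a product state iff ad − bc = 0.
Here (a, b, c, d) = (0.4156, -0.4156i, (0.4045 + 0.4045i), (0.4045 - 0.4045i)): ad − bc = (0.4156)(0.4045 - 0.4045i) − (-0.4156i)(0.4045 + 0.4045i) = 0, so the state is separable.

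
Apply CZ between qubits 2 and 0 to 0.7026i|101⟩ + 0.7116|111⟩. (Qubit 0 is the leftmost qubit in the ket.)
-0.7026i|101⟩ - 0.7116|111⟩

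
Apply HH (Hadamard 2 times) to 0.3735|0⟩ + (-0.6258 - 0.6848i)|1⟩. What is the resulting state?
0.3735|0⟩ + (-0.6258 - 0.6848i)|1⟩

H² = I, so an even number of Hadamards cancels: H^2 = I and the state is unchanged.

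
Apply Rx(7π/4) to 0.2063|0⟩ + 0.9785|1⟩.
(-0.1906 - 0.3745i)|0⟩ + (-0.904 - 0.07895i)|1⟩

Rx(7π/4) = [[cos(θ/2), −i·sin(θ/2)], [−i·sin(θ/2), cos(θ/2)]]; θ = 7π/4, cos(θ/2) ≈ -0.92388, sin(θ/2) ≈ 0.382683.
With a = amp(|0⟩) = 0.2063 and b = amp(|1⟩) = 0.9785:
new amp(|0⟩) = (-0.92388)·a + (-0.382683i)·b = (-0.1906 - 0.3745i)
new amp(|1⟩) = (-0.382683i)·a + (-0.92388)·b = (-0.904 - 0.07895i)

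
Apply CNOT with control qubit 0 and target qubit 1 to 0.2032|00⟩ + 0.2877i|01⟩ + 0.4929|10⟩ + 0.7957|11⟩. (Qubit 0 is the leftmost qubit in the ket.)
0.2032|00⟩ + 0.2877i|01⟩ + 0.7957|10⟩ + 0.4929|11⟩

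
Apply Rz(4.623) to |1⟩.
(-0.6748 + 0.738i)|1⟩

Rz(4.623) = [[e^(−iθ/2), 0], [0, e^(iθ/2)]] with e^(±iθ/2) = cos(θ/2) ± i·sin(θ/2); θ = 4.623, cos(θ/2) ≈ -0.674807, sin(θ/2) ≈ 0.737994.
With a = amp(|0⟩) = 0 and b = amp(|1⟩) = 1:
new amp(|0⟩) = (-0.674807 - 0.737994i)·a = 0
new amp(|1⟩) = (-0.674807 + 0.737994i)·b = (-0.6748 + 0.738i)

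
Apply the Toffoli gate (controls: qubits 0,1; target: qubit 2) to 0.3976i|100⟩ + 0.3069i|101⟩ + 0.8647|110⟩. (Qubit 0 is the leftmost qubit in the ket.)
0.3976i|100⟩ + 0.3069i|101⟩ + 0.8647|111⟩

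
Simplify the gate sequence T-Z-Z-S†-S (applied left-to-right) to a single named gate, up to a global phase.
T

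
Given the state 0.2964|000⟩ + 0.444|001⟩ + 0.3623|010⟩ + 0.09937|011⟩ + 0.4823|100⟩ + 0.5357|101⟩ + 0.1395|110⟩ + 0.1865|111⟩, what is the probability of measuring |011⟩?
0.009874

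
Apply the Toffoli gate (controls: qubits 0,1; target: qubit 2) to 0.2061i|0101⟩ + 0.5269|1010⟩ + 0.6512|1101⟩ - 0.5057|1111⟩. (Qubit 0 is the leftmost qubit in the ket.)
0.2061i|0101⟩ + 0.5269|1010⟩ - 0.5057|1101⟩ + 0.6512|1111⟩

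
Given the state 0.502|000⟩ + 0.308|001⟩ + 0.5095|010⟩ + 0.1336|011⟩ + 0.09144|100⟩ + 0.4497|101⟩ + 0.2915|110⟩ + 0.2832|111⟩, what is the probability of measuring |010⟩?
0.2596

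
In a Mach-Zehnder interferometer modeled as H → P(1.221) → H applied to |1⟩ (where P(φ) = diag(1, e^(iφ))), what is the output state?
(0.3286 - 0.4697i)|0⟩ + (0.6714 + 0.4697i)|1⟩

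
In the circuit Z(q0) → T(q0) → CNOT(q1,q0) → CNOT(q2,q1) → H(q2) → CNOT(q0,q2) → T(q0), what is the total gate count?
7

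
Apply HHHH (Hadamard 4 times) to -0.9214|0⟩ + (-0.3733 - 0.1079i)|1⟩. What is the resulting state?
-0.9214|0⟩ + (-0.3733 - 0.1079i)|1⟩

H² = I, so an even number of Hadamards cancels: H^4 = I and the state is unchanged.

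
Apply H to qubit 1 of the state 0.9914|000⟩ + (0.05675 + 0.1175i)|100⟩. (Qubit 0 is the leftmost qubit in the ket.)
0.701|000⟩ + 0.701|010⟩ + (0.04013 + 0.08309i)|100⟩ + (0.04013 + 0.08309i)|110⟩

H on qubit 1 mixes each pair of kets that differ only in qubit 1: amplitudes (a, b) of (|…0…⟩, |…1…⟩) become ((a + b)/√2, (a − b)/√2). Kets absent from the input have amplitude 0.
(|000⟩, |010⟩): (a, b) = (0.9914, 0) → (0.701, 0.701)
(|100⟩, |110⟩): (a, b) = ((0.05675 + 0.1175i), 0) → ((0.04013 + 0.08309i), (0.04013 + 0.08309i))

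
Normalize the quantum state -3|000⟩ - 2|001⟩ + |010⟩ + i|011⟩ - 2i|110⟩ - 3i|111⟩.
-0.5669|000⟩ - 1/√7|001⟩ + 0.189|010⟩ + 0.189i|011⟩ - (1/√7)i|110⟩ - 0.5669i|111⟩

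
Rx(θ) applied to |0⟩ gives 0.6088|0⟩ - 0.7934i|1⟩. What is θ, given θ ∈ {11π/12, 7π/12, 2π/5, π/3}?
7π/12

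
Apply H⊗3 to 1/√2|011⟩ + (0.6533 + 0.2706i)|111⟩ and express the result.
(0.481 + 0.09567i)|000⟩ + (-0.481 - 0.09567i)|001⟩ + (-0.481 - 0.09567i)|010⟩ + (0.481 + 0.09567i)|011⟩ + (0.01902 - 0.09567i)|100⟩ + (-0.01902 + 0.09567i)|101⟩ + (-0.01902 + 0.09567i)|110⟩ + (0.01902 - 0.09567i)|111⟩

H⊗3 gives amp(|y⟩) = (1/2√2) Σ_x (−1)^(x·y) amp(|x⟩), where x·y is the number of positions in which both x and y have a 1.
|000⟩: (1/√2 + (0.6533 + 0.2706i))/(2√2) = (0.481 + 0.09567i)
|001⟩: (-1/√2 - (0.6533 + 0.2706i))/(2√2) = (-0.481 - 0.09567i)
|010⟩: (-1/√2 - (0.6533 + 0.2706i))/(2√2) = (-0.481 - 0.09567i)
|011⟩: (1/√2 + (0.6533 + 0.2706i))/(2√2) = (0.481 + 0.09567i)
|100⟩: (1/√2 - (0.6533 + 0.2706i))/(2√2) = (0.01902 - 0.09567i)
|101⟩: (-1/√2 + (0.6533 + 0.2706i))/(2√2) = (-0.01902 + 0.09567i)
|110⟩: (-1/√2 + (0.6533 + 0.2706i))/(2√2) = (-0.01902 + 0.09567i)
|111⟩: (1/√2 - (0.6533 + 0.2706i))/(2√2) = (0.01902 - 0.09567i)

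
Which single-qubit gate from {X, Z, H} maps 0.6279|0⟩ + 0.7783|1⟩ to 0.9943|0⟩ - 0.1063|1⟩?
H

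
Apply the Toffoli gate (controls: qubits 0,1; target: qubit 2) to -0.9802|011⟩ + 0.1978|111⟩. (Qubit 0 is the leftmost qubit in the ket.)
-0.9802|011⟩ + 0.1978|110⟩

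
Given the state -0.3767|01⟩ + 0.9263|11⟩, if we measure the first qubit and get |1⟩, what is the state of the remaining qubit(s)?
|1⟩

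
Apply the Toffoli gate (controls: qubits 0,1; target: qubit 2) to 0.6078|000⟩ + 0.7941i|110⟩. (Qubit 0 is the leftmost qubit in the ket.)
0.6078|000⟩ + 0.7941i|111⟩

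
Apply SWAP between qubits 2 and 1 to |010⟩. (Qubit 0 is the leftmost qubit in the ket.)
|001⟩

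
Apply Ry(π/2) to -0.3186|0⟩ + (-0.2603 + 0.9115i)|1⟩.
(-0.04122 - 0.6445i)|0⟩ + (-0.4093 + 0.6445i)|1⟩

Ry(π/2) = [[cos(θ/2), −sin(θ/2)], [sin(θ/2), cos(θ/2)]]; θ = π/2, cos(θ/2) ≈ 0.707107, sin(θ/2) ≈ 0.707107.
With a = amp(|0⟩) = -0.3186 and b = amp(|1⟩) = (-0.2603 + 0.9115i):
new amp(|0⟩) = (0.707107)·a + (-0.707107)·b = (-0.04122 - 0.6445i)
new amp(|1⟩) = (0.707107)·a + (0.707107)·b = (-0.4093 + 0.6445i)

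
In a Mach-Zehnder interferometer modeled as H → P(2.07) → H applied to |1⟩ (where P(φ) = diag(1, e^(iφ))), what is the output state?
(0.7394 - 0.439i)|0⟩ + (0.2606 + 0.439i)|1⟩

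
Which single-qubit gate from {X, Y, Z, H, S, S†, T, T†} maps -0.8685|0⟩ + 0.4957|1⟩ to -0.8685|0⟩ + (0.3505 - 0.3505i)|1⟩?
T†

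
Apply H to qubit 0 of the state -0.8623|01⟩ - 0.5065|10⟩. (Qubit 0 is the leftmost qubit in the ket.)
-0.3581|00⟩ - 0.6097|01⟩ + 0.3581|10⟩ - 0.6097|11⟩

H on qubit 0 mixes each pair of kets that differ only in qubit 0: amplitudes (a, b) of (|…0…⟩, |…1…⟩) become ((a + b)/√2, (a − b)/√2). Kets absent from the input have amplitude 0.
(|00⟩, |10⟩): (a, b) = (0, -0.5065) → (-0.3581, 0.3581)
(|01⟩, |11⟩): (a, b) = (-0.8623, 0) → (-0.6097, -0.6097)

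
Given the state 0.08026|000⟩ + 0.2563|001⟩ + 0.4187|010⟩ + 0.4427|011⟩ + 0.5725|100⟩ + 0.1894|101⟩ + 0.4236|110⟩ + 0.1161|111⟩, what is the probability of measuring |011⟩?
0.196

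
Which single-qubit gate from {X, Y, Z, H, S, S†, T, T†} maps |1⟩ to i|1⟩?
S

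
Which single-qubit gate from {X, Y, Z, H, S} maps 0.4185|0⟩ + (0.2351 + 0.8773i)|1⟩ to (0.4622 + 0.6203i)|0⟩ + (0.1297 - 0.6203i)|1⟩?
H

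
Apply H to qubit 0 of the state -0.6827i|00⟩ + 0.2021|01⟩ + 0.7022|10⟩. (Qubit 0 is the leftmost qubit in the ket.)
(0.4965 - 0.4827i)|00⟩ + 0.1429|01⟩ + (-0.4965 - 0.4827i)|10⟩ + 0.1429|11⟩

H on qubit 0 mixes each pair of kets that differ only in qubit 0: amplitudes (a, b) of (|…0…⟩, |…1…⟩) become ((a + b)/√2, (a − b)/√2). Kets absent from the input have amplitude 0.
(|00⟩, |10⟩): (a, b) = (-0.6827i, 0.7022) → ((0.4965 - 0.4827i), (-0.4965 - 0.4827i))
(|01⟩, |11⟩): (a, b) = (0.2021, 0) → (0.1429, 0.1429)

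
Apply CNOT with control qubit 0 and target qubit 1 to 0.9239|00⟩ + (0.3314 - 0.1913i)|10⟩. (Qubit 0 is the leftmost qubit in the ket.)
0.9239|00⟩ + (0.3314 - 0.1913i)|11⟩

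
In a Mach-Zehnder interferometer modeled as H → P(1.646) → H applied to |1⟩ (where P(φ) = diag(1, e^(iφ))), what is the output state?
(0.5376 - 0.4986i)|0⟩ + (0.4624 + 0.4986i)|1⟩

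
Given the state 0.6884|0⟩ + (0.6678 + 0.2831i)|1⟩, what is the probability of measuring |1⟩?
0.5261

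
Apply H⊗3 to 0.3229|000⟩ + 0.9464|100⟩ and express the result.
0.4488|000⟩ + 0.4488|001⟩ + 0.4488|010⟩ + 0.4488|011⟩ - 0.2204|100⟩ - 0.2204|101⟩ - 0.2204|110⟩ - 0.2204|111⟩

H⊗3 gives amp(|y⟩) = (1/2√2) Σ_x (−1)^(x·y) amp(|x⟩), where x·y is the number of positions in which both x and y have a 1.
|000⟩: (0.3229 + 0.9464)/(2√2) = 0.4488
|001⟩: (0.3229 + 0.9464)/(2√2) = 0.4488
|010⟩: (0.3229 + 0.9464)/(2√2) = 0.4488
|011⟩: (0.3229 + 0.9464)/(2√2) = 0.4488
|100⟩: (0.3229 - 0.9464)/(2√2) = -0.2204
|101⟩: (0.3229 - 0.9464)/(2√2) = -0.2204
|110⟩: (0.3229 - 0.9464)/(2√2) = -0.2204
|111⟩: (0.3229 - 0.9464)/(2√2) = -0.2204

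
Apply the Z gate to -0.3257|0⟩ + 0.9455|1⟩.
-0.3257|0⟩ - 0.9455|1⟩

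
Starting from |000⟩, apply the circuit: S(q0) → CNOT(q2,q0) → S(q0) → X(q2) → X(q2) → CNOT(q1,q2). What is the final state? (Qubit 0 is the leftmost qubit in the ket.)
|000⟩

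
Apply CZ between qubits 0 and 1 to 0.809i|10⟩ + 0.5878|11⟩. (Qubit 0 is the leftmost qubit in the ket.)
0.809i|10⟩ - 0.5878|11⟩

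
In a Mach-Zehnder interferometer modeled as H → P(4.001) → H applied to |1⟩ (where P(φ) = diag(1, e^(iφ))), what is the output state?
(0.8264 + 0.3787i)|0⟩ + (0.1736 - 0.3787i)|1⟩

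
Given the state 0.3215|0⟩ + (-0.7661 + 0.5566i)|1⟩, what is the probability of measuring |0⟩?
0.1034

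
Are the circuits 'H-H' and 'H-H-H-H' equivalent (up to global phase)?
Yes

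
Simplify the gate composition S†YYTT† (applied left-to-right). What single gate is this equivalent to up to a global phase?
S†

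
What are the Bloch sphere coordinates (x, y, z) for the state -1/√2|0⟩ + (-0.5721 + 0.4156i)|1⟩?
(0.8091, -0.5877, -0.00002177)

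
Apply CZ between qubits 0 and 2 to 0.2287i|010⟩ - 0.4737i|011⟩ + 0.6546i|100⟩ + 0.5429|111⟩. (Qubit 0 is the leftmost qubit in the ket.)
0.2287i|010⟩ - 0.4737i|011⟩ + 0.6546i|100⟩ - 0.5429|111⟩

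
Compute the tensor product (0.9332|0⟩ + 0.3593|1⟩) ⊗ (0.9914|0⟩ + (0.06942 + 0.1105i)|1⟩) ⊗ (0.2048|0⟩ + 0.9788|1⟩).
0.1895|000⟩ + 0.9056|001⟩ + (0.01327 + 0.02112i)|010⟩ + (0.06341 + 0.1009i)|011⟩ + 0.07295|100⟩ + 0.3487|101⟩ + (0.005108 + 0.008131i)|110⟩ + (0.02441 + 0.03886i)|111⟩

amp(|b₁b₂…⟩) = product of the factor amplitudes for bits b₁, b₂, …; only kets whose every factor amplitude is nonzero survive.
|000⟩: (0.9332)(0.9914)(0.2048) = 0.1895
|001⟩: (0.9332)(0.9914)(0.9788) = 0.9056
|010⟩: (0.9332)(0.06942 + 0.1105i)(0.2048) = (0.01327 + 0.02112i)
|011⟩: (0.9332)(0.06942 + 0.1105i)(0.9788) = (0.06341 + 0.1009i)
|100⟩: (0.3593)(0.9914)(0.2048) = 0.07295
|101⟩: (0.3593)(0.9914)(0.9788) = 0.3487
|110⟩: (0.3593)(0.06942 + 0.1105i)(0.2048) = (0.005108 + 0.008131i)
|111⟩: (0.3593)(0.06942 + 0.1105i)(0.9788) = (0.02441 + 0.03886i)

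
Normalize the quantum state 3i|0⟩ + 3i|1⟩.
(1/√2)i|0⟩ + (1/√2)i|1⟩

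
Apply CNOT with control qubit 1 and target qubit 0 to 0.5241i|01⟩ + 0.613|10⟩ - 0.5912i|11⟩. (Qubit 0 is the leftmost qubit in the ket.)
-0.5912i|01⟩ + 0.613|10⟩ + 0.5241i|11⟩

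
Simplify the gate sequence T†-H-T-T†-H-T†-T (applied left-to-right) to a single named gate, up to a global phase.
T†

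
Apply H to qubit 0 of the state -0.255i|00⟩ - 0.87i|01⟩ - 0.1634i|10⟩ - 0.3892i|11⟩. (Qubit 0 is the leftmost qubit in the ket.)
-0.2959i|00⟩ - 0.8904i|01⟩ - 0.06477i|10⟩ - 0.34i|11⟩

H on qubit 0 mixes each pair of kets that differ only in qubit 0: amplitudes (a, b) of (|…0…⟩, |…1…⟩) become ((a + b)/√2, (a − b)/√2). Kets absent from the input have amplitude 0.
(|00⟩, |10⟩): (a, b) = (-0.255i, -0.1634i) → (-0.2959i, -0.06477i)
(|01⟩, |11⟩): (a, b) = (-0.87i, -0.3892i) → (-0.8904i, -0.34i)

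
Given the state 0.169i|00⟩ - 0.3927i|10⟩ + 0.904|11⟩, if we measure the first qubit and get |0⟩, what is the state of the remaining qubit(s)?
i|0⟩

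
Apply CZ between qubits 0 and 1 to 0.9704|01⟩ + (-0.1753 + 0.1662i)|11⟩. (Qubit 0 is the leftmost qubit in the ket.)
0.9704|01⟩ + (0.1753 - 0.1662i)|11⟩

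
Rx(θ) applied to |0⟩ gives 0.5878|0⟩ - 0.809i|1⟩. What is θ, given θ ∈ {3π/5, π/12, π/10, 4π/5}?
3π/5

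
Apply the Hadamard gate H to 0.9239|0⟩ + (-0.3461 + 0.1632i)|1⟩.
(0.4086 + 0.1154i)|0⟩ + (0.898 - 0.1154i)|1⟩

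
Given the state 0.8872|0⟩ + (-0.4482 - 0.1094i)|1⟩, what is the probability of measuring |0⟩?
0.7871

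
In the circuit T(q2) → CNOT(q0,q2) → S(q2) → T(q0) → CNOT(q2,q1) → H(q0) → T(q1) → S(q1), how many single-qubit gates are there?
6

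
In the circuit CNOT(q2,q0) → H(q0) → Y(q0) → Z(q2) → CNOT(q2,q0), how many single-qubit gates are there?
3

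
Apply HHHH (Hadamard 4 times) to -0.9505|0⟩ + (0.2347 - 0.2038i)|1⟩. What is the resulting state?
-0.9505|0⟩ + (0.2347 - 0.2038i)|1⟩

H² = I, so an even number of Hadamards cancels: H^4 = I and the state is unchanged.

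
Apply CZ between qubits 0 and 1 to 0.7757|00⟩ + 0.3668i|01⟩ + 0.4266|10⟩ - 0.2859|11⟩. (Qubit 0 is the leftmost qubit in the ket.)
0.7757|00⟩ + 0.3668i|01⟩ + 0.4266|10⟩ + 0.2859|11⟩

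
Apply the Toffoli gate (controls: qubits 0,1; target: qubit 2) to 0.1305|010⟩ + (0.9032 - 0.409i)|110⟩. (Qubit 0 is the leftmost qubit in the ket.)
0.1305|010⟩ + (0.9032 - 0.409i)|111⟩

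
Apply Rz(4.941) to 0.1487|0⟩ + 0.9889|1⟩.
(-0.1165 - 0.09247i)|0⟩ + (-0.7744 + 0.6149i)|1⟩

Rz(4.941) = [[e^(−iθ/2), 0], [0, e^(iθ/2)]] with e^(±iθ/2) = cos(θ/2) ± i·sin(θ/2); θ = 4.941, cos(θ/2) ≈ -0.783143, sin(θ/2) ≈ 0.621842.
With a = amp(|0⟩) = 0.1487 and b = amp(|1⟩) = 0.9889:
new amp(|0⟩) = (-0.783143 - 0.621842i)·a = (-0.1165 - 0.09247i)
new amp(|1⟩) = (-0.783143 + 0.621842i)·b = (-0.7744 + 0.6149i)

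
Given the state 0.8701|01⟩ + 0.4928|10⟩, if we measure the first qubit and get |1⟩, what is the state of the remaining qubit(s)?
|0⟩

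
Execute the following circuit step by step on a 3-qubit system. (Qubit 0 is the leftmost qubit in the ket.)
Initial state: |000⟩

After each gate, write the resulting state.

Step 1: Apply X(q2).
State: |001⟩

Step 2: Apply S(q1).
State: |001⟩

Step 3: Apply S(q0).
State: |001⟩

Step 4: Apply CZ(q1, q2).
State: |001⟩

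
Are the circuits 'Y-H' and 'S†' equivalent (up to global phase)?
No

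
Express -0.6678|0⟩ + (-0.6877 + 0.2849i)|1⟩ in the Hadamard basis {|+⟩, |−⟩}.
(-0.9585 + 0.2015i)|+⟩ + (0.01407 - 0.2015i)|−⟩

With |ψ⟩ = α|0⟩ + β|1⟩, the Hadamard-basis coefficients are ⟨+|ψ⟩ = (α + β)/√2 and ⟨−|ψ⟩ = (α − β)/√2.
Here α = -0.6678, β = (-0.6877 + 0.2849i): (α + β)/√2 = (-0.9585 + 0.2015i), (α − β)/√2 = (0.01407 - 0.2015i).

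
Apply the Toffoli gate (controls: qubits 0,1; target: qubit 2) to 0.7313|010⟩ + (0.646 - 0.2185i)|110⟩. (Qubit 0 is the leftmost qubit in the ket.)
0.7313|010⟩ + (0.646 - 0.2185i)|111⟩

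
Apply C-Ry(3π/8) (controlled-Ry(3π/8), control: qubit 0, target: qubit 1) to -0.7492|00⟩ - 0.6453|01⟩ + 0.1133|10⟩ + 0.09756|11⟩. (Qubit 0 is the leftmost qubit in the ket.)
-0.7492|00⟩ - 0.6453|01⟩ + 0.04|10⟩ + 0.1441|11⟩

C-Ry(3π/8) leaves the control-|0⟩ kets |00⟩, |01⟩ unchanged and applies Ry(3π/8) to qubit 1 on the control-|1⟩ pair (|10⟩, |11⟩).
Ry(3π/8) = [[cos(θ/2), −sin(θ/2)], [sin(θ/2), cos(θ/2)]]; θ = 3π/8, cos(θ/2) ≈ 0.83147, sin(θ/2) ≈ 0.55557.
With a = amp(|10⟩) = 0.1133 and b = amp(|11⟩) = 0.09756:
new amp(|10⟩) = (0.83147)·a + (-0.55557)·b = 0.04
new amp(|11⟩) = (0.55557)·a + (0.83147)·b = 0.1441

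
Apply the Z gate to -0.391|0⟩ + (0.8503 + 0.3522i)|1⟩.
-0.391|0⟩ + (-0.8503 - 0.3522i)|1⟩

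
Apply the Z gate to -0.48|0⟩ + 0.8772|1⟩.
-0.48|0⟩ - 0.8772|1⟩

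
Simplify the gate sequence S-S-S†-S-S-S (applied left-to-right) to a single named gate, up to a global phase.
I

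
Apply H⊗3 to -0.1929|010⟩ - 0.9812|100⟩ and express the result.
-0.4151|000⟩ - 0.4151|001⟩ - 0.2787|010⟩ - 0.2787|011⟩ + 0.2787|100⟩ + 0.2787|101⟩ + 0.4151|110⟩ + 0.4151|111⟩

H⊗3 gives amp(|y⟩) = (1/2√2) Σ_x (−1)^(x·y) amp(|x⟩), where x·y is the number of positions in which both x and y have a 1.
|000⟩: (-0.1929 - 0.9812)/(2√2) = -0.4151
|001⟩: (-0.1929 - 0.9812)/(2√2) = -0.4151
|010⟩: (0.1929 - 0.9812)/(2√2) = -0.2787
|011⟩: (0.1929 - 0.9812)/(2√2) = -0.2787
|100⟩: (-0.1929 + 0.9812)/(2√2) = 0.2787
|101⟩: (-0.1929 + 0.9812)/(2√2) = 0.2787
|110⟩: (0.1929 + 0.9812)/(2√2) = 0.4151
|111⟩: (0.1929 + 0.9812)/(2√2) = 0.4151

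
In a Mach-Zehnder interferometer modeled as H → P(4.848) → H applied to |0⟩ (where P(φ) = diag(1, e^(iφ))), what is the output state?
(0.5676 - 0.4954i)|0⟩ + (0.4324 + 0.4954i)|1⟩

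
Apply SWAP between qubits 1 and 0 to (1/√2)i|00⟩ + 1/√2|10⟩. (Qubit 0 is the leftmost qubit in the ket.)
(1/√2)i|00⟩ + 1/√2|01⟩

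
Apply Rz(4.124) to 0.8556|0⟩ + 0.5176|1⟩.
(-0.4036 - 0.7544i)|0⟩ + (-0.2441 + 0.4564i)|1⟩

Rz(4.124) = [[e^(−iθ/2), 0], [0, e^(iθ/2)]] with e^(±iθ/2) = cos(θ/2) ± i·sin(θ/2); θ = 4.124, cos(θ/2) ≈ -0.471688, sin(θ/2) ≈ 0.881766.
With a = amp(|0⟩) = 0.8556 and b = amp(|1⟩) = 0.5176:
new amp(|0⟩) = (-0.471688 - 0.881766i)·a = (-0.4036 - 0.7544i)
new amp(|1⟩) = (-0.471688 + 0.881766i)·b = (-0.2441 + 0.4564i)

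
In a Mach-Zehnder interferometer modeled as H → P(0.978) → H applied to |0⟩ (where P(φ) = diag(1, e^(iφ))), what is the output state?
(0.7793 + 0.4147i)|0⟩ + (0.2207 - 0.4147i)|1⟩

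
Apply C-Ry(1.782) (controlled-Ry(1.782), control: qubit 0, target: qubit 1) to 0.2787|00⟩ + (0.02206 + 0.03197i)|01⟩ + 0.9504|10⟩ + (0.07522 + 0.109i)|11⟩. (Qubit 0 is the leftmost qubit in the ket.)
0.2787|00⟩ + (0.02206 + 0.03197i)|01⟩ + (0.539 - 0.08477i)|10⟩ + (0.7864 + 0.06852i)|11⟩

C-Ry(1.782) leaves the control-|0⟩ kets |00⟩, |01⟩ unchanged and applies Ry(1.782) to qubit 1 on the control-|1⟩ pair (|10⟩, |11⟩).
Ry(1.782) = [[cos(θ/2), −sin(θ/2)], [sin(θ/2), cos(θ/2)]]; θ = 1.782, cos(θ/2) ≈ 0.628635, sin(θ/2) ≈ 0.777701.
With a = amp(|10⟩) = 0.9504 and b = amp(|11⟩) = (0.07522 + 0.109i):
new amp(|10⟩) = (0.628635)·a + (-0.777701)·b = (0.539 - 0.08477i)
new amp(|11⟩) = (0.777701)·a + (0.628635)·b = (0.7864 + 0.06852i)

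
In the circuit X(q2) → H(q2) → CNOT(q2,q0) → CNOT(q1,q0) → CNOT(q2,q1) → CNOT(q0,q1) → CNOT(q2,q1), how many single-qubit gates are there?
2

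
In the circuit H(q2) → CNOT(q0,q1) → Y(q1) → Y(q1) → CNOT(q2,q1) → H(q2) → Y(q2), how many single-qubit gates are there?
5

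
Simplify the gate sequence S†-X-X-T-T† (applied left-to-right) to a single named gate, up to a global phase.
S†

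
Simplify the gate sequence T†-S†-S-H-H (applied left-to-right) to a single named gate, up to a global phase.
T†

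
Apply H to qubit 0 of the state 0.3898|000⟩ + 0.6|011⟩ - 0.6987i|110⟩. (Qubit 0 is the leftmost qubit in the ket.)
0.2756|000⟩ - 0.4941i|010⟩ + 0.4243|011⟩ + 0.2756|100⟩ + 0.4941i|110⟩ + 0.4243|111⟩

H on qubit 0 mixes each pair of kets that differ only in qubit 0: amplitudes (a, b) of (|…0…⟩, |…1…⟩) become ((a + b)/√2, (a − b)/√2). Kets absent from the input have amplitude 0.
(|000⟩, |100⟩): (a, b) = (0.3898, 0) → (0.2756, 0.2756)
(|010⟩, |110⟩): (a, b) = (0, -0.6987i) → (-0.4941i, 0.4941i)
(|011⟩, |111⟩): (a, b) = (0.6, 0) → (0.4243, 0.4243)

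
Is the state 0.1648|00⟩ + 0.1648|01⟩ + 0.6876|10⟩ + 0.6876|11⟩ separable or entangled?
Separable

Writing the state as a|00⟩ + b|01⟩ + c|10⟩ + d|11⟩, it is a product state iff ad − bc = 0.
Here (a, b, c, d) = (0.1648, 0.1648, 0.6876, 0.6876): ad − bc = (0.1648)(0.6876) − (0.1648)(0.6876) = 0, so the state is separable.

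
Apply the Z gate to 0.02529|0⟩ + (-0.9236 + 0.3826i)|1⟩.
0.02529|0⟩ + (0.9236 - 0.3826i)|1⟩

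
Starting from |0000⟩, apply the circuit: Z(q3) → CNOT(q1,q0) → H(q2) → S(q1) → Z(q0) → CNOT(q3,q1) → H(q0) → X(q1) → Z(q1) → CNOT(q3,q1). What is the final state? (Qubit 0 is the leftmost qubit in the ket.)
-1/2|0100⟩ - 1/2|0110⟩ - 1/2|1100⟩ - 1/2|1110⟩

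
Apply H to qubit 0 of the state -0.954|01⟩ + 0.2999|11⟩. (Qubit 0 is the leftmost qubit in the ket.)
-0.4625|01⟩ - 0.8866|11⟩

H on qubit 0 mixes each pair of kets that differ only in qubit 0: amplitudes (a, b) of (|…0…⟩, |…1…⟩) become ((a + b)/√2, (a − b)/√2). Kets absent from the input have amplitude 0.
(|01⟩, |11⟩): (a, b) = (-0.954, 0.2999) → (-0.4625, -0.8866)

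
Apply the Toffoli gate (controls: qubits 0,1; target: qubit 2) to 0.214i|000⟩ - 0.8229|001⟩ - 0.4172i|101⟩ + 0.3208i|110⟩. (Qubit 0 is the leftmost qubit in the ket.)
0.214i|000⟩ - 0.8229|001⟩ - 0.4172i|101⟩ + 0.3208i|111⟩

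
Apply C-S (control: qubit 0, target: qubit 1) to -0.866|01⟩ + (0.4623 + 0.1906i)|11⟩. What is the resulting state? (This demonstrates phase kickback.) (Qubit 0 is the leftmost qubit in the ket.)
-0.866|01⟩ + (-0.1906 + 0.4623i)|11⟩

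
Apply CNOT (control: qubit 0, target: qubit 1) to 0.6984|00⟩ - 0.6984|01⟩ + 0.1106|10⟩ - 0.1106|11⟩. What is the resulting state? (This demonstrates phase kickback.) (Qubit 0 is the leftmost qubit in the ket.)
0.6984|00⟩ - 0.6984|01⟩ - 0.1106|10⟩ + 0.1106|11⟩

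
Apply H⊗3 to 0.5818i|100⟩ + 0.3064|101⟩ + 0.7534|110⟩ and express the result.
(0.3747 + 0.2057i)|000⟩ + (0.158 + 0.2057i)|001⟩ + (-0.158 + 0.2057i)|010⟩ + (-0.3747 + 0.2057i)|011⟩ + (-0.3747 - 0.2057i)|100⟩ + (-0.158 - 0.2057i)|101⟩ + (0.158 - 0.2057i)|110⟩ + (0.3747 - 0.2057i)|111⟩

H⊗3 gives amp(|y⟩) = (1/2√2) Σ_x (−1)^(x·y) amp(|x⟩), where x·y is the number of positions in which both x and y have a 1.
|000⟩: (0.5818i + 0.3064 + 0.7534)/(2√2) = (0.3747 + 0.2057i)
|001⟩: (0.5818i - 0.3064 + 0.7534)/(2√2) = (0.158 + 0.2057i)
|010⟩: (0.5818i + 0.3064 - 0.7534)/(2√2) = (-0.158 + 0.2057i)
|011⟩: (0.5818i - 0.3064 - 0.7534)/(2√2) = (-0.3747 + 0.2057i)
|100⟩: (-0.5818i - 0.3064 - 0.7534)/(2√2) = (-0.3747 - 0.2057i)
|101⟩: (-0.5818i + 0.3064 - 0.7534)/(2√2) = (-0.158 - 0.2057i)
|110⟩: (-0.5818i - 0.3064 + 0.7534)/(2√2) = (0.158 - 0.2057i)
|111⟩: (-0.5818i + 0.3064 + 0.7534)/(2√2) = (0.3747 - 0.2057i)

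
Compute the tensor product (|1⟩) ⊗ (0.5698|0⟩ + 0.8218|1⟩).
0.5698|10⟩ + 0.8218|11⟩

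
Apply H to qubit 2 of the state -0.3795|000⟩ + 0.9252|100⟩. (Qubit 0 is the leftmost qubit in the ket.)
-0.2683|000⟩ - 0.2683|001⟩ + 0.6542|100⟩ + 0.6542|101⟩

H on qubit 2 mixes each pair of kets that differ only in qubit 2: amplitudes (a, b) of (|…0…⟩, |…1…⟩) become ((a + b)/√2, (a − b)/√2). Kets absent from the input have amplitude 0.
(|000⟩, |001⟩): (a, b) = (-0.3795, 0) → (-0.2683, -0.2683)
(|100⟩, |101⟩): (a, b) = (0.9252, 0) → (0.6542, 0.6542)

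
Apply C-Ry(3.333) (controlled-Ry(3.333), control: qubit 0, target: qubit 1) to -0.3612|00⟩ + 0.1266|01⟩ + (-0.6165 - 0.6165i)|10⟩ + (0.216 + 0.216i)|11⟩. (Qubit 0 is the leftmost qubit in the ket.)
-0.3612|00⟩ + 0.1266|01⟩ + (-0.1561 - 0.1561i)|10⟩ + (-0.6343 - 0.6343i)|11⟩

C-Ry(3.333) leaves the control-|0⟩ kets |00⟩, |01⟩ unchanged and applies Ry(3.333) to qubit 1 on the control-|1⟩ pair (|10⟩, |11⟩).
Ry(3.333) = [[cos(θ/2), −sin(θ/2)], [sin(θ/2), cos(θ/2)]]; θ = 3.333, cos(θ/2) ≈ -0.0955576, sin(θ/2) ≈ 0.995424.
With a = amp(|10⟩) = (-0.6165 - 0.6165i) and b = amp(|11⟩) = (0.216 + 0.216i):
new amp(|10⟩) = (-0.0955576)·a + (-0.995424)·b = (-0.1561 - 0.1561i)
new amp(|11⟩) = (0.995424)·a + (-0.0955576)·b = (-0.6343 - 0.6343i)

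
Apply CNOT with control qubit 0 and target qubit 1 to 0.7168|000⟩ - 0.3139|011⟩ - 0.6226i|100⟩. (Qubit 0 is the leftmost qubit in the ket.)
0.7168|000⟩ - 0.3139|011⟩ - 0.6226i|110⟩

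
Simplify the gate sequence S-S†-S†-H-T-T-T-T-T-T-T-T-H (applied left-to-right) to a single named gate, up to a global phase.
S†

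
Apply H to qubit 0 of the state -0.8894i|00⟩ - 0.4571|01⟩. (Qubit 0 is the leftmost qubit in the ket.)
-0.6289i|00⟩ - 0.3232|01⟩ - 0.6289i|10⟩ - 0.3232|11⟩

H on qubit 0 mixes each pair of kets that differ only in qubit 0: amplitudes (a, b) of (|…0…⟩, |…1…⟩) become ((a + b)/√2, (a − b)/√2). Kets absent from the input have amplitude 0.
(|00⟩, |10⟩): (a, b) = (-0.8894i, 0) → (-0.6289i, -0.6289i)
(|01⟩, |11⟩): (a, b) = (-0.4571, 0) → (-0.3232, -0.3232)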